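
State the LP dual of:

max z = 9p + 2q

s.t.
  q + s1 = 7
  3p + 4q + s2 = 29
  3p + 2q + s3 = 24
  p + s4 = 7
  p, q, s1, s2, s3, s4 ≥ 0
Minimize: z = 7y1 + 29y2 + 24y3 + 7y4

Subject to:
  C1: -3y2 - 3y3 - y4 ≤ -9
  C2: -y1 - 4y2 - 2y3 ≤ -2
  y1, y2, y3, y4 ≥ 0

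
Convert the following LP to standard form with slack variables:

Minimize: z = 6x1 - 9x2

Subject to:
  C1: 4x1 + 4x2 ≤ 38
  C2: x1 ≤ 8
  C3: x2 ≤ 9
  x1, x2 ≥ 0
min z = 6x1 - 9x2

s.t.
  4x1 + 4x2 + s1 = 38
  x1 + s2 = 8
  x2 + s3 = 9
  x1, x2, s1, s2, s3 ≥ 0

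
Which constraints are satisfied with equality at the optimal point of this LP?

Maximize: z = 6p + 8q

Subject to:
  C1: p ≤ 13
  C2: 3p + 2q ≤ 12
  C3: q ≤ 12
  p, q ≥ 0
Optimal: p = 0, q = 6
Binding: C2, p ≥ 0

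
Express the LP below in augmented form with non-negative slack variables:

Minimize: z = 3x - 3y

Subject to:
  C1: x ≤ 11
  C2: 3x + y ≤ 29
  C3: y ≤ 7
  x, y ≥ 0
min z = 3x - 3y

s.t.
  x + s1 = 11
  3x + y + s2 = 29
  y + s3 = 7
  x, y, s1, s2, s3 ≥ 0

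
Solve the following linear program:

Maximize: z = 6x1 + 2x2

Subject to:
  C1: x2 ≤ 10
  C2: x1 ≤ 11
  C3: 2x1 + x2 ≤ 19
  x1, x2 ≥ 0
Each vertex is the intersection of two constraint boundaries that also satisfies all remaining constraints:
  x1 = 0 and x2 = 0 → (0, 0)
  2x1 + x2 = 19 and x2 = 0 → (9.5, 0)
  x2 = 10 and 2x1 + x2 = 19 → (4.5, 10)
  x2 = 10 and x1 = 0 → (0, 10)

Evaluating z = 6x1 + 2x2 at each vertex:
  (0, 0): z = 0
  (9.5, 0): z = 57
  (4.5, 10): z = 47
  (0, 10): z = 20

The maximum is at (9.5, 0) with z = 57.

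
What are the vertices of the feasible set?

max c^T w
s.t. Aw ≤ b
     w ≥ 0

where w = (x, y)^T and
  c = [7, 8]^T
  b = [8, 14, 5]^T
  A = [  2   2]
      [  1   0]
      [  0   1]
Each vertex is the intersection of two constraint boundaries that also satisfies all remaining constraints:
  x = 0 and y = 0 → (0, 0)
  2x + 2y = 8 and y = 0 → (4, 0)
  2x + 2y = 8 and x = 0 → (0, 4)

Vertices: (0, 0), (4, 0), (0, 4)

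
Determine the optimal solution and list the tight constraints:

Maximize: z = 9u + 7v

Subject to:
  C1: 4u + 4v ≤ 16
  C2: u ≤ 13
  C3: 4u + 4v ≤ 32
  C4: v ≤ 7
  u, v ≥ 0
Optimal: u = 4, v = 0
Slack at optimum:
  C1: slack = 0 (binding)
  C2: slack = 9
  C3: slack = 16
  C4: slack = 7
  u ≥ 0: u = 4
  v ≥ 0: v = 0 (binding)
Binding constraints: C1, v ≥ 0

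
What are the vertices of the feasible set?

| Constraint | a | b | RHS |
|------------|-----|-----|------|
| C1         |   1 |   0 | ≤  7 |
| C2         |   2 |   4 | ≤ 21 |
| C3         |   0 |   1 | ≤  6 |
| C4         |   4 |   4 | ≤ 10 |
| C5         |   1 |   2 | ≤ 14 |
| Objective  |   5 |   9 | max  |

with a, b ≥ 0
Each vertex is the intersection of two constraint boundaries that also satisfies all remaining constraints:
  a = 0 and b = 0 → (0, 0)
  4a + 4b = 10 and b = 0 → (2.5, 0)
  4a + 4b = 10 and a = 0 → (0, 2.5)

Vertices: (0, 0), (2.5, 0), (0, 2.5)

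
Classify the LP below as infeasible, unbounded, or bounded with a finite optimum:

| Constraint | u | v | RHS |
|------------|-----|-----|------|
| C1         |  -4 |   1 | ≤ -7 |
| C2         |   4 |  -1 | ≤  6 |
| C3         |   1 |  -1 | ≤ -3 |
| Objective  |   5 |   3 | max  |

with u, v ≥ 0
C2 requires 4u - v ≤ 6, while C1 (-4u + v ≤ -7) is equivalent to 4u - v ≥ 7. Together they would need 7 ≤ 4u - v ≤ 6, which is impossible since 7 > 6. No point satisfies all constraints.

Infeasible: no point satisfies all constraints simultaneously.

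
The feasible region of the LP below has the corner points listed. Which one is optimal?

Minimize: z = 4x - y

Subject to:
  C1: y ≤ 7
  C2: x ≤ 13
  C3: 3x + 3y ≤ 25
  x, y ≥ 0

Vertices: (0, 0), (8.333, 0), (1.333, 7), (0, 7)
Evaluating z = 4x - y at each vertex:
  (0, 0): z = 0
  (8.333, 0): z = 33.33
  (1.333, 7): z = -1.667
  (0, 7): z = -7

The smallest value is z = -7, attained at (0, 7).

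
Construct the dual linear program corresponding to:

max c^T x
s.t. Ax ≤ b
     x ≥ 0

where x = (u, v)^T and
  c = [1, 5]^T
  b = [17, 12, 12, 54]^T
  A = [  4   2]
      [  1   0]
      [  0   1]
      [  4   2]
Minimize: z = 17y1 + 12y2 + 12y3 + 54y4

Subject to:
  C1: -4y1 - y2 - 4y4 ≤ -1
  C2: -2y1 - y3 - 2y4 ≤ -5
  y1, y2, y3, y4 ≥ 0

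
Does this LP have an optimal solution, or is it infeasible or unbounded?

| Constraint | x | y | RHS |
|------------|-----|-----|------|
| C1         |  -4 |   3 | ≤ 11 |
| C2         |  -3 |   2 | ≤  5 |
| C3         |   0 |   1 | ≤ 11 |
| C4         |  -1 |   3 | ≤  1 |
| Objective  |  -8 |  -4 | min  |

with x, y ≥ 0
Feasible point: (0, 0) satisfies every constraint, so the LP is feasible.
Direction d = (1, 0): for each constraint row a, a·d ≤ 0 —
  (-4)(1) + (3)(0) = -4 ≤ 0
  (-3)(1) + (2)(0) = -3 ≤ 0
  (0)(1) + (1)(0) = 0 ≤ 0
  (-1)(1) + (3)(0) = -1 ≤ 0
and d ≥ 0, so (0, 0) + t·d stays feasible for every t ≥ 0. Along this ray z = -8x - 4y changes by -8 per unit t, so z → −∞.

Unbounded — the objective can decrease without bound over the feasible region.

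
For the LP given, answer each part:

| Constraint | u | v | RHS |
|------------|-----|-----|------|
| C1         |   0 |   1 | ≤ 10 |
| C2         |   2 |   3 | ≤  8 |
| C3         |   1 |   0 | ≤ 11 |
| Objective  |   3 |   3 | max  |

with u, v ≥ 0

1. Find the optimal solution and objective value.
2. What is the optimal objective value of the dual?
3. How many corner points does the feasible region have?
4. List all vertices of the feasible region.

1. u = 4, v = 0, z = 12
2. 12 (by strong duality, equal to the primal optimum)
3. 3
4. (0, 0), (4, 0), (0, 2.667)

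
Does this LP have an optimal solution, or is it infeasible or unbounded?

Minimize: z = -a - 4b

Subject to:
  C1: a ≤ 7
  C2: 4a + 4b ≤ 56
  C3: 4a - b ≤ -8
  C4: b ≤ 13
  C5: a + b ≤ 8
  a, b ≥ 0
The point (0, 8) satisfies every constraint, so the LP is feasible; the constraints give a ≤ 7 and b ≤ 13, which with a, b ≥ 0 keep the feasible region inside a bounded box. A feasible, bounded LP attains a finite optimum at a vertex.

Evaluating z = -a - 4b at each vertex:
  (0, 8): z = -32

The LP has an optimal solution: (0, 8) with z = -32.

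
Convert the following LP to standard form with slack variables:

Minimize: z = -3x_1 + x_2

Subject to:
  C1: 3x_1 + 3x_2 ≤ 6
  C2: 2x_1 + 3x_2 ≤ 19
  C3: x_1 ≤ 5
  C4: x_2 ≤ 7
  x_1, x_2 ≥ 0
min z = -3x_1 + x_2

s.t.
  3x_1 + 3x_2 + s1 = 6
  2x_1 + 3x_2 + s2 = 19
  x_1 + s3 = 5
  x_2 + s4 = 7
  x_1, x_2, s1, s2, s3, s4 ≥ 0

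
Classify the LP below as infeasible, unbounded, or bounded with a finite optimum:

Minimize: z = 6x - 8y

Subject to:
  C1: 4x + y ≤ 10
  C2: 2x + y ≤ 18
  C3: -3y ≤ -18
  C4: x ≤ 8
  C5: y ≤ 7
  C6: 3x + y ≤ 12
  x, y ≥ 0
The point (0, 7) satisfies every constraint, so the LP is feasible; the constraints give x ≤ 8 and y ≤ 7, which with x, y ≥ 0 keep the feasible region inside a bounded box. A feasible, bounded LP attains a finite optimum at a vertex.

Evaluating z = 6x - 8y at each vertex:
  (0, 6): z = -48
  (1, 6): z = -42
  (0.75, 7): z = -51.5
  (0, 7): z = -56

Feasible with finite optimum z* = -56 at (0, 7).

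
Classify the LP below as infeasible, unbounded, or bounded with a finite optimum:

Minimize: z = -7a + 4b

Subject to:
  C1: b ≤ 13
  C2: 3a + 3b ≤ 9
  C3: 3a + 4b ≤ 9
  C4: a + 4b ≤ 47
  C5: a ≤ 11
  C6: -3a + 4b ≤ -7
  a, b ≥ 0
The point (3, 0) satisfies every constraint, so the LP is feasible; the constraints give a ≤ 11 and b ≤ 13, which with a, b ≥ 0 keep the feasible region inside a bounded box. A feasible, bounded LP attains a finite optimum at a vertex.

Feasible with finite optimum z* = -21 at (3, 0).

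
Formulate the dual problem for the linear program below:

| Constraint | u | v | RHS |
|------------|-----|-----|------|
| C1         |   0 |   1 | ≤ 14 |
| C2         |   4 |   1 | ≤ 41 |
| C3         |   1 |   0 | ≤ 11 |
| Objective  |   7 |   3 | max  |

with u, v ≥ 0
Minimize: z = 14y1 + 41y2 + 11y3

Subject to:
  C1: -4y2 - y3 ≤ -7
  C2: -y1 - y2 ≤ -3
  y1, y2, y3 ≥ 0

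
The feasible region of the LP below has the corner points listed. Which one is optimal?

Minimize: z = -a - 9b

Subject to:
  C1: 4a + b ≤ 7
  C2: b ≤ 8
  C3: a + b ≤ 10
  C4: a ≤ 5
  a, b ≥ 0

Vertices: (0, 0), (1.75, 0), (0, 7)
(0, 7) with z = -63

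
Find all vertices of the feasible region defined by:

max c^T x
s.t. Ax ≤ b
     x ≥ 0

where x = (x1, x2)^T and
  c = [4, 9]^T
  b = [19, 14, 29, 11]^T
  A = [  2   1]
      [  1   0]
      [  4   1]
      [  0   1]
Each vertex is the intersection of two constraint boundaries that also satisfies all remaining constraints:
  x1 = 0 and x2 = 0 → (0, 0)
  4x1 + x2 = 29 and x2 = 0 → (7.25, 0)
  2x1 + x2 = 19 and 4x1 + x2 = 29 → (5, 9)
  2x1 + x2 = 19 and x2 = 11 → (4, 11)
  x2 = 11 and x1 = 0 → (0, 11)

Vertices: (0, 0), (7.25, 0), (5, 9), (4, 11), (0, 11)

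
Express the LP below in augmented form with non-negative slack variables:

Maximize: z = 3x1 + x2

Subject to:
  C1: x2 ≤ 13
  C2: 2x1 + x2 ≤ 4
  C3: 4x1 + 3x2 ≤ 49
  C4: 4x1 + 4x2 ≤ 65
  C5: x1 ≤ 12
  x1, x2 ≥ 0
max z = 3x1 + x2

s.t.
  x2 + s1 = 13
  2x1 + x2 + s2 = 4
  4x1 + 3x2 + s3 = 49
  4x1 + 4x2 + s4 = 65
  x1 + s5 = 12
  x1, x2, s1, s2, s3, s4, s5 ≥ 0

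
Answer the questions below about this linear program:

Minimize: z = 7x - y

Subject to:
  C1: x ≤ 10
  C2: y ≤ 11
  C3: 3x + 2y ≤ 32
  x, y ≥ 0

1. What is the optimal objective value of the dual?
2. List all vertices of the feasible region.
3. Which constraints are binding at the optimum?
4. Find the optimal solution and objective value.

1. -11 (by strong duality, equal to the primal optimum)
2. (0, 0), (10, 0), (10, 1), (3.333, 11), (0, 11)
3. C2, x ≥ 0
4. x = 0, y = 11, z = -11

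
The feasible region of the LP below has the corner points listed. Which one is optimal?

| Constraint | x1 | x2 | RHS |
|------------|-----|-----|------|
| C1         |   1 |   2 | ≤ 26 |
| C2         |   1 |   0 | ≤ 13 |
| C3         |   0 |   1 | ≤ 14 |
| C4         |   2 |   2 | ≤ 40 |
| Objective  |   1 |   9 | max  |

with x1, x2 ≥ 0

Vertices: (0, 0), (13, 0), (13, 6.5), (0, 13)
(0, 13) with z = 117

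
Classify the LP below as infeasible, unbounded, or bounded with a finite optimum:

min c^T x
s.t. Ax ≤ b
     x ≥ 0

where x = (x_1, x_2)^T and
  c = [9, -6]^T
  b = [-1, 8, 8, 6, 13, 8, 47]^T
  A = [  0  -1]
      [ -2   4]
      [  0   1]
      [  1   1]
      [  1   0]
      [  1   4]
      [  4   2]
The point (0, 2) satisfies every constraint, so the LP is feasible; the constraints give x_1 ≤ 13 and x_2 ≤ 8, which with x_1, x_2 ≥ 0 keep the feasible region inside a bounded box. A feasible, bounded LP attains a finite optimum at a vertex.

Evaluating z = 9x_1 - 6x_2 at each vertex:
  (0, 1): z = -6
  (4, 1): z = 30
  (0, 2): z = -12

Feasible with finite optimum z* = -12 at (0, 2).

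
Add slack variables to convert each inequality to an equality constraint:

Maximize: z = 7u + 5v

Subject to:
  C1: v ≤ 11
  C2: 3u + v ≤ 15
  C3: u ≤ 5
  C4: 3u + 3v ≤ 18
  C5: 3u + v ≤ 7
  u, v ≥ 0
max z = 7u + 5v

s.t.
  v + s1 = 11
  3u + v + s2 = 15
  u + s3 = 5
  3u + 3v + s4 = 18
  3u + v + s5 = 7
  u, v, s1, s2, s3, s4, s5 ≥ 0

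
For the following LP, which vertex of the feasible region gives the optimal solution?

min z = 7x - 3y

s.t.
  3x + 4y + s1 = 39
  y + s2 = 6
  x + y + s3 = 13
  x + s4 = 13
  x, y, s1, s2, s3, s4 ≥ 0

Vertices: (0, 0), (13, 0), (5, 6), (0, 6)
(0, 6) with z = -18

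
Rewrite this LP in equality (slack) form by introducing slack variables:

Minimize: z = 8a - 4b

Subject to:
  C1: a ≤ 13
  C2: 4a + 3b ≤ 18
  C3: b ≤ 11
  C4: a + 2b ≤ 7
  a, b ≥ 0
min z = 8a - 4b

s.t.
  a + s1 = 13
  4a + 3b + s2 = 18
  b + s3 = 11
  a + 2b + s4 = 7
  a, b, s1, s2, s3, s4 ≥ 0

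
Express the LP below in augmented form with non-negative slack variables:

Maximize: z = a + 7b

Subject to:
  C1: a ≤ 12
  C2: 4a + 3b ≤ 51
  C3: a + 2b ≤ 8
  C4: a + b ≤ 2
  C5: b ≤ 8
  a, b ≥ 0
max z = a + 7b

s.t.
  a + s1 = 12
  4a + 3b + s2 = 51
  a + 2b + s3 = 8
  a + b + s4 = 2
  b + s5 = 8
  a, b, s1, s2, s3, s4, s5 ≥ 0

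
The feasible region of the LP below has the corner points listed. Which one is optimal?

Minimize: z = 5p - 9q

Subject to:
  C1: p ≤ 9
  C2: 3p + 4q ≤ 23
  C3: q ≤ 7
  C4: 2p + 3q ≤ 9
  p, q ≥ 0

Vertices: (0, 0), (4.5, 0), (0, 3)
Evaluating z = 5p - 9q at each vertex:
  (0, 0): z = 0
  (4.5, 0): z = 22.5
  (0, 3): z = -27

The smallest value is z = -27, attained at (0, 3).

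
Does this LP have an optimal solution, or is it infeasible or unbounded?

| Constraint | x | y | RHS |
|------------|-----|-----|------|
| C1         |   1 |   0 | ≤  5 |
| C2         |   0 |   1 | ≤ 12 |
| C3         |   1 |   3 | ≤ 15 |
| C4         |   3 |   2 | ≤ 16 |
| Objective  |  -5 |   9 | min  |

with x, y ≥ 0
The point (5, 0) satisfies every constraint, so the LP is feasible; the constraints give x ≤ 5 and y ≤ 12, which with x, y ≥ 0 keep the feasible region inside a bounded box. A feasible, bounded LP attains a finite optimum at a vertex.

Evaluating z = -5x + 9y at each vertex:
  (0, 0): z = 0
  (5, 0): z = -25
  (5, 0.5): z = -20.5
  (2.571, 4.143): z = 24.43
  (0, 5): z = 45

The LP has an optimal solution: (5, 0) with z = -25.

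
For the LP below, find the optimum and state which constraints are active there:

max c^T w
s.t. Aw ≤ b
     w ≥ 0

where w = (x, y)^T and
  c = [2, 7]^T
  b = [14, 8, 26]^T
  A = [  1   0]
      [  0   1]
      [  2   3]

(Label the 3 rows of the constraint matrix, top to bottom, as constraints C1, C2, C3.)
Optimal: x = 1, y = 8
Binding: C2, C3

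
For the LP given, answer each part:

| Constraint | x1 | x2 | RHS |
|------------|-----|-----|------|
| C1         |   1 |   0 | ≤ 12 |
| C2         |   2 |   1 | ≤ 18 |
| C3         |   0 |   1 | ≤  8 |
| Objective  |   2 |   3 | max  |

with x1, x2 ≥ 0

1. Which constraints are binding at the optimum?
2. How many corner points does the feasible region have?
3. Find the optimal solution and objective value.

1. C2, C3
2. 4
3. x1 = 5, x2 = 8, z = 34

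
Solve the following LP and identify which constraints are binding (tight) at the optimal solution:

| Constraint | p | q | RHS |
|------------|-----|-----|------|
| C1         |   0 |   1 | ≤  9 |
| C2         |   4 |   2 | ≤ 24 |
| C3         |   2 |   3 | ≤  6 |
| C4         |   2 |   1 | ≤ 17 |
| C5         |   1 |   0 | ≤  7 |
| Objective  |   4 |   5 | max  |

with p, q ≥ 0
Optimal: p = 3, q = 0
Slack at optimum:
  C1: slack = 9
  C2: slack = 12
  C3: slack = 0 (binding)
  C4: slack = 11
  C5: slack = 4
  p ≥ 0: p = 3
  q ≥ 0: q = 0 (binding)
Binding constraints: C3, q ≥ 0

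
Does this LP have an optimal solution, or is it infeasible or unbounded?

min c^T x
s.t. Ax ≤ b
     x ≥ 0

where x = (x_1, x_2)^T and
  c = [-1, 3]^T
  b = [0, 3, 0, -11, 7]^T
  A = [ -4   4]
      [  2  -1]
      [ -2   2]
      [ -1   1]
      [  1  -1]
One constraint requires x_1 - x_2 ≤ 7, while the constraint -x_1 + x_2 ≤ -11 is equivalent to x_1 - x_2 ≥ 11. Together they would need 11 ≤ x_1 - x_2 ≤ 7, which is impossible since 11 > 7. No point satisfies all constraints.

Infeasible — the constraint set is empty.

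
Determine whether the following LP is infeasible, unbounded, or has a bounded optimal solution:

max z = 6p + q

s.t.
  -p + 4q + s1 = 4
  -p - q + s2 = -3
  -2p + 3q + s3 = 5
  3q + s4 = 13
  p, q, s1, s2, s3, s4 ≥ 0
Feasible point: (2, 1) satisfies every constraint, so the LP is feasible.
Direction d = (1, 0): for each constraint row a, a·d ≤ 0 —
  (-1)(1) + (4)(0) = -1 ≤ 0
  (-1)(1) + (-1)(0) = -1 ≤ 0
  (-2)(1) + (3)(0) = -2 ≤ 0
  (0)(1) + (3)(0) = 0 ≤ 0
and d ≥ 0, so (2, 1) + t·d stays feasible for every t ≥ 0. Along this ray z = 6p + q changes by 6 per unit t, so z → +∞.

Unbounded: there is a feasible ray along which z → +∞.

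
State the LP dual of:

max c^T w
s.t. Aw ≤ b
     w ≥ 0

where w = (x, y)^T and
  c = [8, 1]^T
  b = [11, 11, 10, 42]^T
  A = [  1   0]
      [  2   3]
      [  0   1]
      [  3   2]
Minimize: z = 11y1 + 11y2 + 10y3 + 42y4

Subject to:
  C1: -y1 - 2y2 - 3y4 ≤ -8
  C2: -3y2 - y3 - 2y4 ≤ -1
  y1, y2, y3, y4 ≥ 0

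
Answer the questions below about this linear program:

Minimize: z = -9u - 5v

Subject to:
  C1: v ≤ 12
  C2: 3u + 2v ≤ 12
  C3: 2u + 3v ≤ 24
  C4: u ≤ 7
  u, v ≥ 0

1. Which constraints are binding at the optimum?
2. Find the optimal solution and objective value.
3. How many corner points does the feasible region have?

1. C2, v ≥ 0
2. u = 4, v = 0, z = -36
3. 3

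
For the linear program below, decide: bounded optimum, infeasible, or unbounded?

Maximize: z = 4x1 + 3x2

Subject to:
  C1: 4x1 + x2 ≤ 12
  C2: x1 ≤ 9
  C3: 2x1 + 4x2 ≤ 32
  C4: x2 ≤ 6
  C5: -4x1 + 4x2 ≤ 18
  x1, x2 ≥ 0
The point (1.5, 6) satisfies every constraint, so the LP is feasible; the constraints give x1 ≤ 9 and x2 ≤ 6, which with x1, x2 ≥ 0 keep the feasible region inside a bounded box. A feasible, bounded LP attains a finite optimum at a vertex.

The LP has an optimal solution: (1.5, 6) with z = 24.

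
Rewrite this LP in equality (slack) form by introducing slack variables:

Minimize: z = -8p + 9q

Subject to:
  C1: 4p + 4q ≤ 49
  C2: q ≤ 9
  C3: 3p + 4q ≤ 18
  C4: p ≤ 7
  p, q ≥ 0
min z = -8p + 9q

s.t.
  4p + 4q + s1 = 49
  q + s2 = 9
  3p + 4q + s3 = 18
  p + s4 = 7
  p, q, s1, s2, s3, s4 ≥ 0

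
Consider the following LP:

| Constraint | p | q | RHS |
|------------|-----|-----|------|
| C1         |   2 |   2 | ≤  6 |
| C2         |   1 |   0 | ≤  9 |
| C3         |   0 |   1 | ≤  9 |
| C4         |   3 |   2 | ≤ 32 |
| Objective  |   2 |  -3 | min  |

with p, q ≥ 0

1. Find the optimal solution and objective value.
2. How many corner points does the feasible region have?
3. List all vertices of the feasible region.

1. p = 0, q = 3, z = -9
2. 3
3. (0, 0), (3, 0), (0, 3)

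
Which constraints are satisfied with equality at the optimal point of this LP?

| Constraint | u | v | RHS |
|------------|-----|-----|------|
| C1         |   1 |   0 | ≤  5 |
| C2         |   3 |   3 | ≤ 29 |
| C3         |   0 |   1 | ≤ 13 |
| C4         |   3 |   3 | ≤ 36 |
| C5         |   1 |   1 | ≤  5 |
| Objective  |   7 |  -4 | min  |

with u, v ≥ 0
Optimal: u = 0, v = 5
Binding: C5, u ≥ 0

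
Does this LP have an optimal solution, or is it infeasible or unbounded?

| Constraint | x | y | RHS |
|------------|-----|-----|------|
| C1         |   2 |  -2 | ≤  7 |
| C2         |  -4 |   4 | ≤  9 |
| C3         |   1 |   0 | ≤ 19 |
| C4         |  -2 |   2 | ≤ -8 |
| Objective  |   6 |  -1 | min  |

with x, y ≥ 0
C1 requires 2x - 2y ≤ 7, while C4 (-2x + 2y ≤ -8) is equivalent to 2x - 2y ≥ 8. Together they would need 8 ≤ 2x - 2y ≤ 7, which is impossible since 8 > 7. No point satisfies all constraints.

Infeasible — the constraint set is empty.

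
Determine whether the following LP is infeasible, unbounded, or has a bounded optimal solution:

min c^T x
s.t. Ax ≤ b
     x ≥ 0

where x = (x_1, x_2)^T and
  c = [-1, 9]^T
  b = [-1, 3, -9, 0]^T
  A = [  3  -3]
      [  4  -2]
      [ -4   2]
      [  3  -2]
One constraint requires 4x_1 - 2x_2 ≤ 3, while the constraint -4x_1 + 2x_2 ≤ -9 is equivalent to 4x_1 - 2x_2 ≥ 9. Together they would need 9 ≤ 4x_1 - 2x_2 ≤ 3, which is impossible since 9 > 3. No point satisfies all constraints.

The feasible region is empty; the LP is infeasible.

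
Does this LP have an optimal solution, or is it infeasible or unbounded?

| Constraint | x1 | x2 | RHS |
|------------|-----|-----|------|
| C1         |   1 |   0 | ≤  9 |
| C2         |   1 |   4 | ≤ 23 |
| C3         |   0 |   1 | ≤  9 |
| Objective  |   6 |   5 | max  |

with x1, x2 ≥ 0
The point (9, 3.5) satisfies every constraint, so the LP is feasible; the constraints give x1 ≤ 9 and x2 ≤ 9, which with x1, x2 ≥ 0 keep the feasible region inside a bounded box. A feasible, bounded LP attains a finite optimum at a vertex.

The LP has an optimal solution: (9, 3.5) with z = 71.5.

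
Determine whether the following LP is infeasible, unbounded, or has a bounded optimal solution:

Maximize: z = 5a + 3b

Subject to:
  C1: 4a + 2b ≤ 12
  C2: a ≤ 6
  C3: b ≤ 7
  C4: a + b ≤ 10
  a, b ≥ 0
The point (0, 6) satisfies every constraint, so the LP is feasible; the constraints give a ≤ 6 and b ≤ 7, which with a, b ≥ 0 keep the feasible region inside a bounded box. A feasible, bounded LP attains a finite optimum at a vertex.

Feasible with finite optimum z* = 18 at (0, 6).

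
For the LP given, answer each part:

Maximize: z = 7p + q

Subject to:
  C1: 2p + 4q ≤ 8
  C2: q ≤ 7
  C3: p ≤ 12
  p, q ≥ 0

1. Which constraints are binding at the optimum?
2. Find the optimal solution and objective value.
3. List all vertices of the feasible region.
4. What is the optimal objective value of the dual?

1. C1, q ≥ 0
2. p = 4, q = 0, z = 28
3. (0, 0), (4, 0), (0, 2)
4. 28 (by strong duality, equal to the primal optimum)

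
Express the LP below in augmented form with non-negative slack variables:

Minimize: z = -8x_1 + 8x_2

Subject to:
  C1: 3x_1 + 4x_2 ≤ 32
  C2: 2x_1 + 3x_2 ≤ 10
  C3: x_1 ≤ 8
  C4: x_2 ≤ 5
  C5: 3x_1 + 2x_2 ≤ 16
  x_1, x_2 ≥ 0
min z = -8x_1 + 8x_2

s.t.
  3x_1 + 4x_2 + s1 = 32
  2x_1 + 3x_2 + s2 = 10
  x_1 + s3 = 8
  x_2 + s4 = 5
  3x_1 + 2x_2 + s5 = 16
  x_1, x_2, s1, s2, s3, s4, s5 ≥ 0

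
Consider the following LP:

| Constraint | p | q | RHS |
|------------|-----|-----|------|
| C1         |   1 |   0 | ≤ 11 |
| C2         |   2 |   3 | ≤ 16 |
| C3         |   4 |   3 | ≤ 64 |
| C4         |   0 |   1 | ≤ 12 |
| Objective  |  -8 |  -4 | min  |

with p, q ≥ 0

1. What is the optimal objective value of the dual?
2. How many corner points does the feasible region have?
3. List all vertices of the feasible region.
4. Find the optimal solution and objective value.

1. -64 (by strong duality, equal to the primal optimum)
2. 3
3. (0, 0), (8, 0), (0, 5.333)
4. p = 8, q = 0, z = -64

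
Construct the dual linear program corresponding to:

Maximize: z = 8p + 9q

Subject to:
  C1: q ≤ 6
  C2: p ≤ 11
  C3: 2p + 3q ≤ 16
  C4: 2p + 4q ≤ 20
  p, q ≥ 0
Minimize: z = 6y1 + 11y2 + 16y3 + 20y4

Subject to:
  C1: -y2 - 2y3 - 2y4 ≤ -8
  C2: -y1 - 3y3 - 4y4 ≤ -9
  y1, y2, y3, y4 ≥ 0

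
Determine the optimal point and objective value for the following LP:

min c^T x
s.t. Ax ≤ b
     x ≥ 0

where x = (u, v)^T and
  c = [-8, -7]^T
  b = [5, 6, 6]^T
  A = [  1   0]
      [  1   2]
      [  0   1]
u = 5, v = 0.5, z = -43.5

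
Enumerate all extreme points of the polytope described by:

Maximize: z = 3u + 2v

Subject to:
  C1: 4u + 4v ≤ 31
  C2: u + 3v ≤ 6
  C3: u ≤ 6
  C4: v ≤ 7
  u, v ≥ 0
Each vertex is the intersection of two constraint boundaries that also satisfies all remaining constraints:
  u = 0 and v = 0 → (0, 0)
  u + 3v = 6 and u = 6 → (6, 0)
  u + 3v = 6 and u = 0 → (0, 2)

Vertices: (0, 0), (6, 0), (0, 2)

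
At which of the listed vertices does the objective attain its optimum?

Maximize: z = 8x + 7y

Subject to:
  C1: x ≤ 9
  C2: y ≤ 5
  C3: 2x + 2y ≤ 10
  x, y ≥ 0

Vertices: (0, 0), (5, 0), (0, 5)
(5, 0) with z = 40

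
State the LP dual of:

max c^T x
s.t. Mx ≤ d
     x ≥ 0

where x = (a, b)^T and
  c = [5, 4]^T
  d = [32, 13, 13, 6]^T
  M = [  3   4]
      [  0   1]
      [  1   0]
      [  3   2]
Minimize: z = 32y1 + 13y2 + 13y3 + 6y4

Subject to:
  C1: -3y1 - y3 - 3y4 ≤ -5
  C2: -4y1 - y2 - 2y4 ≤ -4
  y1, y2, y3, y4 ≥ 0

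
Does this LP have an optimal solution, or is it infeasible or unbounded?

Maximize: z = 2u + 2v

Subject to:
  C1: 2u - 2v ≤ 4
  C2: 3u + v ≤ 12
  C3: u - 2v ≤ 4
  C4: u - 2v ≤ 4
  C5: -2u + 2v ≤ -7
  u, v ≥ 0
C1 requires 2u - 2v ≤ 4, while C5 (-2u + 2v ≤ -7) is equivalent to 2u - 2v ≥ 7. Together they would need 7 ≤ 2u - 2v ≤ 4, which is impossible since 7 > 4. No point satisfies all constraints.

The feasible region is empty; the LP is infeasible.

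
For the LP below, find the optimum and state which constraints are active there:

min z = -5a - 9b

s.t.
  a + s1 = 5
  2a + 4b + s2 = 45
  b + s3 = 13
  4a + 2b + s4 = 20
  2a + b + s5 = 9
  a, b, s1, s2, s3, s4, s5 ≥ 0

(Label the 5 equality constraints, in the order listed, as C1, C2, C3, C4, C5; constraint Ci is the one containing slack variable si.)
Optimal: a = 0, b = 9
Slack at optimum:
  C1: slack = 5
  C2: slack = 9
  C3: slack = 4
  C4: slack = 2
  C5: slack = 0 (binding)
  a ≥ 0: a = 0 (binding)
  b ≥ 0: b = 9
Binding constraints: C5, a ≥ 0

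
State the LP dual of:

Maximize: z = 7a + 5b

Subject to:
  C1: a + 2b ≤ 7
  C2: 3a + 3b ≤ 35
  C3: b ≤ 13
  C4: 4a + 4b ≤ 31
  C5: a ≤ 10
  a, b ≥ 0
Minimize: z = 7y1 + 35y2 + 13y3 + 31y4 + 10y5

Subject to:
  C1: -y1 - 3y2 - 4y4 - y5 ≤ -7
  C2: -2y1 - 3y2 - y3 - 4y4 ≤ -5
  y1, y2, y3, y4, y5 ≥ 0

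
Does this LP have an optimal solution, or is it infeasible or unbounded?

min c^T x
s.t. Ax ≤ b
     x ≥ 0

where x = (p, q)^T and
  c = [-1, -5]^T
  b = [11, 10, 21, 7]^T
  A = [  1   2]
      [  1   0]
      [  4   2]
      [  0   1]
The point (0, 5.5) satisfies every constraint, so the LP is feasible; the constraints give p ≤ 10 and q ≤ 7, which with p, q ≥ 0 keep the feasible region inside a bounded box. A feasible, bounded LP attains a finite optimum at a vertex.

Evaluating z = -p - 5q at each vertex:
  (0, 0): z = 0
  (5.25, 0): z = -5.25
  (3.333, 3.833): z = -22.5
  (0, 5.5): z = -27.5

The LP has an optimal solution: (0, 5.5) with z = -27.5.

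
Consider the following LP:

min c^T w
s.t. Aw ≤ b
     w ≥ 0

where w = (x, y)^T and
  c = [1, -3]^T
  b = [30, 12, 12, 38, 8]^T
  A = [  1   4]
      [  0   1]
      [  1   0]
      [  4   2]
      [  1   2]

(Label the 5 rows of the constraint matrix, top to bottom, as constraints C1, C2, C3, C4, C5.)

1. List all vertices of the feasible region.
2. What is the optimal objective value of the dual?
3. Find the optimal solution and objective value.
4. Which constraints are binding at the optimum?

1. (0, 0), (8, 0), (0, 4)
2. -12 (by strong duality, equal to the primal optimum)
3. x = 0, y = 4, z = -12
4. C5, x ≥ 0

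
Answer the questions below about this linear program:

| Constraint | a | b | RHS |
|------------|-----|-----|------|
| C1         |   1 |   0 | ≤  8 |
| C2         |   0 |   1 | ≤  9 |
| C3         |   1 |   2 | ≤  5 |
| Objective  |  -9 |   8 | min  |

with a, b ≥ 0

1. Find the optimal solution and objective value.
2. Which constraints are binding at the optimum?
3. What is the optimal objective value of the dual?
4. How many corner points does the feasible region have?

1. a = 5, b = 0, z = -45
2. C3, b ≥ 0
3. -45 (by strong duality, equal to the primal optimum)
4. 3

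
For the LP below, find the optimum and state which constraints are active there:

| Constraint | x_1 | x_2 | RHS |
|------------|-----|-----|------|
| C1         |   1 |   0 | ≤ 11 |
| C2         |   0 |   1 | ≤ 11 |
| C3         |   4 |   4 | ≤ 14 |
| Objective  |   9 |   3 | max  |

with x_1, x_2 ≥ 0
Optimal: x_1 = 3.5, x_2 = 0
Binding: C3, x_2 ≥ 0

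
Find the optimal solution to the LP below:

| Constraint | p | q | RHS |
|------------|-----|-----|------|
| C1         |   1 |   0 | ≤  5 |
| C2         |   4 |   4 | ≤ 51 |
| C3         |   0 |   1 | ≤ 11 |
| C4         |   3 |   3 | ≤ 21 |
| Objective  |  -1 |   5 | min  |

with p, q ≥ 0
p = 5, q = 0, z = -5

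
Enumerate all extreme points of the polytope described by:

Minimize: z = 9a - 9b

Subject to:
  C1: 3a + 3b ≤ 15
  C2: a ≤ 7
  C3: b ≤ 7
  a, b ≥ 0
Each vertex is the intersection of two constraint boundaries that also satisfies all remaining constraints:
  a = 0 and b = 0 → (0, 0)
  3a + 3b = 15 and b = 0 → (5, 0)
  3a + 3b = 15 and a = 0 → (0, 5)

Vertices: (0, 0), (5, 0), (0, 5)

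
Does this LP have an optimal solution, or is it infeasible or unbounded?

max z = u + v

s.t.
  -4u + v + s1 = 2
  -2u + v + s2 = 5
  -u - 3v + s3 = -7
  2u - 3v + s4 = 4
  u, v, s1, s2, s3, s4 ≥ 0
Feasible point: (1, 2) satisfies every constraint, so the LP is feasible.
Direction d = (1, 1): for each constraint row a, a·d ≤ 0 —
  (-4)(1) + (1)(1) = -3 ≤ 0
  (-2)(1) + (1)(1) = -1 ≤ 0
  (-1)(1) + (-3)(1) = -4 ≤ 0
  (2)(1) + (-3)(1) = -1 ≤ 0
and d ≥ 0, so (1, 2) + t·d stays feasible for every t ≥ 0. Along this ray z = u + v changes by 2 per unit t, so z → +∞.

Unbounded — the objective can increase without bound over the feasible region.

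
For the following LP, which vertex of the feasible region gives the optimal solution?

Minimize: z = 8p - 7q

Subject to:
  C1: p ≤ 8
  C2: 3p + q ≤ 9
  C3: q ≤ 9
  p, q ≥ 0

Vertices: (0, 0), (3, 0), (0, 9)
(0, 9) with z = -63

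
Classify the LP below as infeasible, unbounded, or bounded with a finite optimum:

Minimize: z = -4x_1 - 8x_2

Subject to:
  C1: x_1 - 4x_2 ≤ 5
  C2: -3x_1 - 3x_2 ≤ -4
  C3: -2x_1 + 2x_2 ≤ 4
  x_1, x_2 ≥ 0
Feasible point: (0, 2) satisfies every constraint, so the LP is feasible.
Direction d = (1, 1): for each constraint row a, a·d ≤ 0 —
  (1)(1) + (-4)(1) = -3 ≤ 0
  (-3)(1) + (-3)(1) = -6 ≤ 0
  (-2)(1) + (2)(1) = 0 ≤ 0
and d ≥ 0, so (0, 2) + t·d stays feasible for every t ≥ 0. Along this ray z = -4x_1 - 8x_2 changes by -12 per unit t, so z → −∞.

Unbounded — the objective can decrease without bound over the feasible region.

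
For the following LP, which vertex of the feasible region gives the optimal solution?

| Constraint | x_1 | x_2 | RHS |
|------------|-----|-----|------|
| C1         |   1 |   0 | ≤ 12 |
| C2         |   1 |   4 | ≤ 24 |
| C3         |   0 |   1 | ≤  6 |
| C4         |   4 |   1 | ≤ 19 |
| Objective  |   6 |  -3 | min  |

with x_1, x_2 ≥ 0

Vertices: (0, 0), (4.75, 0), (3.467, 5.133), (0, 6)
(0, 6) with z = -18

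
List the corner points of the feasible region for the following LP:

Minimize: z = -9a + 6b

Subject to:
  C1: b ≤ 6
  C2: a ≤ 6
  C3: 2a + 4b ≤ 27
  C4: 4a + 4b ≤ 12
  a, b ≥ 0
Each vertex is the intersection of two constraint boundaries that also satisfies all remaining constraints:
  a = 0 and b = 0 → (0, 0)
  4a + 4b = 12 and b = 0 → (3, 0)
  4a + 4b = 12 and a = 0 → (0, 3)

Vertices: (0, 0), (3, 0), (0, 3)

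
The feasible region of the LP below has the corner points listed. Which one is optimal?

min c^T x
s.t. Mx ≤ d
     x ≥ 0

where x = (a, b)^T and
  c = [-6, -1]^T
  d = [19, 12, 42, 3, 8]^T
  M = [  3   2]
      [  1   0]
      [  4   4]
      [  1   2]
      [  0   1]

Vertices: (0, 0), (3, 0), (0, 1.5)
Evaluating z = -6a - b at each vertex:
  (0, 0): z = 0
  (3, 0): z = -18
  (0, 1.5): z = -1.5

The smallest value is z = -18, attained at (3, 0).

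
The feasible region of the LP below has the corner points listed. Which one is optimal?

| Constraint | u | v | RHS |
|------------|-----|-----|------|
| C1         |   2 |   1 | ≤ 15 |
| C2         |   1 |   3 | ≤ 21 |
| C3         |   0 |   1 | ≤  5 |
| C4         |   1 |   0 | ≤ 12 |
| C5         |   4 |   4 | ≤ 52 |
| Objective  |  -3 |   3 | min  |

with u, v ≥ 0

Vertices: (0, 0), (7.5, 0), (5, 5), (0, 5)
(7.5, 0) with z = -22.5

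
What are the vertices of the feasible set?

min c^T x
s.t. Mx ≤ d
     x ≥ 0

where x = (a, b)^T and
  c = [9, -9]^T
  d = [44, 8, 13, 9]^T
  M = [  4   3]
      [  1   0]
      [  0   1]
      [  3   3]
Each vertex is the intersection of two constraint boundaries that also satisfies all remaining constraints:
  a = 0 and b = 0 → (0, 0)
  3a + 3b = 9 and b = 0 → (3, 0)
  3a + 3b = 9 and a = 0 → (0, 3)

Vertices: (0, 0), (3, 0), (0, 3)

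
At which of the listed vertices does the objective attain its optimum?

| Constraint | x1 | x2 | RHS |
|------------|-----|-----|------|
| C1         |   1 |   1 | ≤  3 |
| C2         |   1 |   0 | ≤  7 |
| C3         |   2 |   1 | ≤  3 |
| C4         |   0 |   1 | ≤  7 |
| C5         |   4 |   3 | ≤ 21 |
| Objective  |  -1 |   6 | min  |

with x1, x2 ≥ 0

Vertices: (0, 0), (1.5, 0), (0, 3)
(1.5, 0) with z = -1.5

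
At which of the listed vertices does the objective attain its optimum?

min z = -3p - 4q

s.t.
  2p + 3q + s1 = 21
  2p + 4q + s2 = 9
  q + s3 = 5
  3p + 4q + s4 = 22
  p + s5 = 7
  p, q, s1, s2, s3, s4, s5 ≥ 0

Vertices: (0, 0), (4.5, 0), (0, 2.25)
(4.5, 0) with z = -13.5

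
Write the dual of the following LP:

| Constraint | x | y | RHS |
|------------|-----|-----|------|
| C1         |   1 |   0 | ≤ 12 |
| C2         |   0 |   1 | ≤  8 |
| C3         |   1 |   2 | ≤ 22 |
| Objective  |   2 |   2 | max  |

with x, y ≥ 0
Minimize: z = 12y1 + 8y2 + 22y3

Subject to:
  C1: -y1 - y3 ≤ -2
  C2: -y2 - 2y3 ≤ -2
  y1, y2, y3 ≥ 0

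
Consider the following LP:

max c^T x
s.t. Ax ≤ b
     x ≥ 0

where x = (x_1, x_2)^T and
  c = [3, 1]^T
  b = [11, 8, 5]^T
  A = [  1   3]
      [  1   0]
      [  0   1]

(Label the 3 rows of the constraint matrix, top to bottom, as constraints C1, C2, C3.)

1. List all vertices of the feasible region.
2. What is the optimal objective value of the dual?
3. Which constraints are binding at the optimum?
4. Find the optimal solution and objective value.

1. (0, 0), (8, 0), (8, 1), (0, 3.667)
2. 25 (by strong duality, equal to the primal optimum)
3. C1, C2
4. x_1 = 8, x_2 = 1, z = 25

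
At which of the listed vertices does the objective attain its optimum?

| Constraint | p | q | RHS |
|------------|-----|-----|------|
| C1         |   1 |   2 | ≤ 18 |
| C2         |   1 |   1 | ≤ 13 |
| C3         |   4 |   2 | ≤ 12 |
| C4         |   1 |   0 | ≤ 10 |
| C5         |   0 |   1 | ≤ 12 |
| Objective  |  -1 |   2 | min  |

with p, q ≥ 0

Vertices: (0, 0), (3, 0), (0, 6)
Evaluating z = -p + 2q at each vertex:
  (0, 0): z = 0
  (3, 0): z = -3
  (0, 6): z = 12

The smallest value is z = -3, attained at (3, 0).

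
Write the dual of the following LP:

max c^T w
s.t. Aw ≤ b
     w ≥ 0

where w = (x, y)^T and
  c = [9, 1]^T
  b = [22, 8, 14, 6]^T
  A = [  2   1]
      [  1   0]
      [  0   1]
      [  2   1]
Minimize: z = 22y1 + 8y2 + 14y3 + 6y4

Subject to:
  C1: -2y1 - y2 - 2y4 ≤ -9
  C2: -y1 - y3 - y4 ≤ -1
  y1, y2, y3, y4 ≥ 0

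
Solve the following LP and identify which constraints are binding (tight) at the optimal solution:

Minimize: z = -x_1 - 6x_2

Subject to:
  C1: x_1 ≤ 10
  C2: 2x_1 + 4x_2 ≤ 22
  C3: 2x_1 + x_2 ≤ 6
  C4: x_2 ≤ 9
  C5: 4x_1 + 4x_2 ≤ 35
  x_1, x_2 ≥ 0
Optimal: x_1 = 0, x_2 = 5.5
Binding: C2, x_1 ≥ 0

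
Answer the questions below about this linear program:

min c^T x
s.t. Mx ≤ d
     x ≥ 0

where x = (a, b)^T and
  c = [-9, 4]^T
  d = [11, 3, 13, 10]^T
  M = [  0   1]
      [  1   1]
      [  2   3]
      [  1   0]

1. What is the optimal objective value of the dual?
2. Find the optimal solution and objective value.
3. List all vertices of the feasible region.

1. -27 (by strong duality, equal to the primal optimum)
2. a = 3, b = 0, z = -27
3. (0, 0), (3, 0), (0, 3)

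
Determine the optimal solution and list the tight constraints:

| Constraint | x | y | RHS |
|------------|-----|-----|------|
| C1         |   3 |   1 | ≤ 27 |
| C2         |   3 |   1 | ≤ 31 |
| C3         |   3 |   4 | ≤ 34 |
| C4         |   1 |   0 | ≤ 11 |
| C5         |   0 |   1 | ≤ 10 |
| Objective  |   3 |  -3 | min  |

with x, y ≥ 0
Optimal: x = 0, y = 8.5
Slack at optimum:
  C1: slack = 18.5
  C2: slack = 22.5
  C3: slack = 0 (binding)
  C4: slack = 11
  C5: slack = 1.5
  x ≥ 0: x = 0 (binding)
  y ≥ 0: y = 8.5
Binding constraints: C3, x ≥ 0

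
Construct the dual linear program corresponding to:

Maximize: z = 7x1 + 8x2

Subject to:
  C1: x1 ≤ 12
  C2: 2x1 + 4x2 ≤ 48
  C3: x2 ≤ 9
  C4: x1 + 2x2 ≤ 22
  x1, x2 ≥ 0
Minimize: z = 12y1 + 48y2 + 9y3 + 22y4

Subject to:
  C1: -y1 - 2y2 - y4 ≤ -7
  C2: -4y2 - y3 - 2y4 ≤ -8
  y1, y2, y3, y4 ≥ 0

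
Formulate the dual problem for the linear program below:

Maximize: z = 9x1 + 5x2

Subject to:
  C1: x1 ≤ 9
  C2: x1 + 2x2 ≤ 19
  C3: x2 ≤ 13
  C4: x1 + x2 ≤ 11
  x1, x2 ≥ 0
Minimize: z = 9y1 + 19y2 + 13y3 + 11y4

Subject to:
  C1: -y1 - y2 - y4 ≤ -9
  C2: -2y2 - y3 - y4 ≤ -5
  y1, y2, y3, y4 ≥ 0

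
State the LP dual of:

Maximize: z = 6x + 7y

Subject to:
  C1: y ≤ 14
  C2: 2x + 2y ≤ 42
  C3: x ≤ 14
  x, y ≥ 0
Minimize: z = 14y1 + 42y2 + 14y3

Subject to:
  C1: -2y2 - y3 ≤ -6
  C2: -y1 - 2y2 ≤ -7
  y1, y2, y3 ≥ 0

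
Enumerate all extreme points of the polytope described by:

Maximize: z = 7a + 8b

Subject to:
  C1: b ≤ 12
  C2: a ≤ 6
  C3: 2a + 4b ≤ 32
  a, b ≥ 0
Each vertex is the intersection of two constraint boundaries that also satisfies all remaining constraints:
  a = 0 and b = 0 → (0, 0)
  a = 6 and b = 0 → (6, 0)
  a = 6 and 2a + 4b = 32 → (6, 5)
  2a + 4b = 32 and a = 0 → (0, 8)

Vertices: (0, 0), (6, 0), (6, 5), (0, 8)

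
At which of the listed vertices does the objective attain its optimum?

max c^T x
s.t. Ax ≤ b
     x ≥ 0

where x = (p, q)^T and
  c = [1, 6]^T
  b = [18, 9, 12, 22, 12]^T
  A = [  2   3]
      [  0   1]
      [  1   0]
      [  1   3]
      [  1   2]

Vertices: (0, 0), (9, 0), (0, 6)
(0, 6) with z = 36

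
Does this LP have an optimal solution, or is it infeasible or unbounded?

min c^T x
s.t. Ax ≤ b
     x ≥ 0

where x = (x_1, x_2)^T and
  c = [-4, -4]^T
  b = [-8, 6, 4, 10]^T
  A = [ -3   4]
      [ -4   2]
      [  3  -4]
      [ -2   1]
One constraint requires 3x_1 - 4x_2 ≤ 4, while the constraint -3x_1 + 4x_2 ≤ -8 is equivalent to 3x_1 - 4x_2 ≥ 8. Together they would need 8 ≤ 3x_1 - 4x_2 ≤ 4, which is impossible since 8 > 4. No point satisfies all constraints.

The feasible region is empty; the LP is infeasible.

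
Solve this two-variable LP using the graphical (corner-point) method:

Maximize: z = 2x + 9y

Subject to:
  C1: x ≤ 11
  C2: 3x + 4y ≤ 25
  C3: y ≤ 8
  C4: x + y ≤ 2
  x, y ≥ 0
Each vertex is the intersection of two constraint boundaries that also satisfies all remaining constraints:
  x = 0 and y = 0 → (0, 0)
  x + y = 2 and y = 0 → (2, 0)
  x + y = 2 and x = 0 → (0, 2)

Evaluating z = 2x + 9y at each vertex:
  (0, 0): z = 0
  (2, 0): z = 4
  (0, 2): z = 18

The maximum is at (0, 2) with z = 18.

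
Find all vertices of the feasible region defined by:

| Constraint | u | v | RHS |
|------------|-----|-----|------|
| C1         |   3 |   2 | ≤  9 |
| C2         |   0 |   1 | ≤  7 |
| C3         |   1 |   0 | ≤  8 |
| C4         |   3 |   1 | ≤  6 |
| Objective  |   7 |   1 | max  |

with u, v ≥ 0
Each vertex is the intersection of two constraint boundaries that also satisfies all remaining constraints:
  u = 0 and v = 0 → (0, 0)
  3u + v = 6 and v = 0 → (2, 0)
  3u + 2v = 9 and 3u + v = 6 → (1, 3)
  3u + 2v = 9 and u = 0 → (0, 4.5)

Vertices: (0, 0), (2, 0), (1, 3), (0, 4.5)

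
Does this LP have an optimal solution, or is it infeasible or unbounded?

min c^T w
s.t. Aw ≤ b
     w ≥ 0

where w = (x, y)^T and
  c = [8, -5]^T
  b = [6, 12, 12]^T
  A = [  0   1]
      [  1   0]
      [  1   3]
The point (0, 4) satisfies every constraint, so the LP is feasible; the constraints give x ≤ 12 and y ≤ 6, which with x, y ≥ 0 keep the feasible region inside a bounded box. A feasible, bounded LP attains a finite optimum at a vertex.

Evaluating z = 8x - 5y at each vertex:
  (0, 0): z = 0
  (12, 0): z = 96
  (0, 4): z = -20

Bounded optimum: z* = -20 at (0, 4).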